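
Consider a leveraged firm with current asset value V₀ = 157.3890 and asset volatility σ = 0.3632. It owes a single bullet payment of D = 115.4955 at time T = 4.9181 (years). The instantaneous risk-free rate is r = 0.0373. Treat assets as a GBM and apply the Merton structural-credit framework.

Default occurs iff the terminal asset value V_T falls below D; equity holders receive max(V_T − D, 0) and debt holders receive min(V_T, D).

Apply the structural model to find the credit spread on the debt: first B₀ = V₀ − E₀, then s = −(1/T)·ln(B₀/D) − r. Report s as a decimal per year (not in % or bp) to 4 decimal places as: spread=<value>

spread=0.0362

Apply the equity-as-call identities (strike 115.4955, horizon 4.9181 years):
d₁ = [ln(V₀/D) + (r + σ²/2)T] / (σ√T)
   = [ln(157.3890/115.4955) + (0.0373 + 0.5·0.3632²)·4.9181] / (0.3632·√4.9181)
   = [0.309489 + 0.507829] / 0.805461 = 1.014720
d₂ = d₁ − σ√T = 1.014720 − 0.805461 = 0.209259
N(d₁) = 0.844880,  N(d₂) = 0.582877,  e^(−rT) = 0.832398
E₀ = V₀·N(d₁) − D·e^(−rT)·N(d₂)
   = 157.3890·0.844880 − 115.4955·0.832398·0.582877 = 76.938146
B₀ = V₀ − E₀ = 157.3890 − 76.938146 = 80.450854
spread = −(1/T)·ln(B₀/D) − r = −(1/4.9181)·ln(80.450854/115.4955) − 0.0373 = 0.03622129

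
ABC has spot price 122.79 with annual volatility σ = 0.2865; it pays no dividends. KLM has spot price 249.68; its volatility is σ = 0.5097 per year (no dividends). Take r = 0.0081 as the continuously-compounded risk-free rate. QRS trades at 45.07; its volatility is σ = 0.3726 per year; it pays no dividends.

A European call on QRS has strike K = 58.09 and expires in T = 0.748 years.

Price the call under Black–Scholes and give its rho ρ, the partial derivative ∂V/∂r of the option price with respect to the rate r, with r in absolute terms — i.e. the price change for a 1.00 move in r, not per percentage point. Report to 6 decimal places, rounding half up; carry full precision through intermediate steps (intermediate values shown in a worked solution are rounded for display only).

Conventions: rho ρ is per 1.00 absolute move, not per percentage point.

σ√T = 0.3726·√0.748 = 0.322251
d₁ = (ln(S/K) + (r+σ²/2)T) / (σ√T) = (ln(45.07/58.09) + (0.0081+0.3726²/2)·0.748) / 0.322251 = (-0.253777 + 0.057982) / 0.322251 = -0.607587
d₂ = d₁ − σ√T = -0.607587 − 0.322251 = -0.929837
e^{−rT} = 0.993960
N(d₁) = 0.271731,  N(d₂) = 0.176228
Call price V = S·N(d₁) − K·e^{−rT}·N(d₂) = 12.246905 − 10.175227 = 2.071678
ρ = K·T·e^{−rT}·N(d₂) = 7.611070

price = 2.071678
ρ = 7.611070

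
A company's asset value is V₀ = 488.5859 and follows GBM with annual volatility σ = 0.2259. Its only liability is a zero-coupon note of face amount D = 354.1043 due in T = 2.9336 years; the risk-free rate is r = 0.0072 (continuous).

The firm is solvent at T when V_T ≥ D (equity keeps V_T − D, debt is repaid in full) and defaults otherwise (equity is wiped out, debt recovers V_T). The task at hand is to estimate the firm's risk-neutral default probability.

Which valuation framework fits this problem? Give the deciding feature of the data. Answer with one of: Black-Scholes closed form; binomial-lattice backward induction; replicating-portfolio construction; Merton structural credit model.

Key observation: the question is about default risk generated by asset-value dynamics against a debt face of 354.1043 — the structural framework prices exactly that.

framework: Merton structural credit model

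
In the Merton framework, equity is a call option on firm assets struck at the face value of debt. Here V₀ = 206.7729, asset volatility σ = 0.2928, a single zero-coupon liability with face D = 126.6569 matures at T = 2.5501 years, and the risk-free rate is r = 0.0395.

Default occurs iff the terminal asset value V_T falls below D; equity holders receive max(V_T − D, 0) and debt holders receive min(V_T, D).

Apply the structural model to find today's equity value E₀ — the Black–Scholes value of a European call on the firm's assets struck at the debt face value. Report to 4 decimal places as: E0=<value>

E0=95.7239

Equity is a call on the firm's assets struck at D = 126.6569:
d₁ = [ln(V₀/D) + (r + σ²/2)T] / (σ√T)
   = [ln(206.7729/126.6569) + (0.0395 + 0.5·0.2928²)·2.5501] / (0.2928·√2.5501)
   = [0.490139 + 0.210041] / 0.467573 = 1.497478
d₂ = d₁ − σ√T = 1.497478 − 0.467573 = 1.029904
N(d₁) = 0.932866,  N(d₂) = 0.848473,  e^(−rT) = 0.904178
E₀ = V₀·N(d₁) − D·e^(−rT)·N(d₂)
   = 206.7729·0.932866 − 126.6569·0.904178·0.848473 = 95.723893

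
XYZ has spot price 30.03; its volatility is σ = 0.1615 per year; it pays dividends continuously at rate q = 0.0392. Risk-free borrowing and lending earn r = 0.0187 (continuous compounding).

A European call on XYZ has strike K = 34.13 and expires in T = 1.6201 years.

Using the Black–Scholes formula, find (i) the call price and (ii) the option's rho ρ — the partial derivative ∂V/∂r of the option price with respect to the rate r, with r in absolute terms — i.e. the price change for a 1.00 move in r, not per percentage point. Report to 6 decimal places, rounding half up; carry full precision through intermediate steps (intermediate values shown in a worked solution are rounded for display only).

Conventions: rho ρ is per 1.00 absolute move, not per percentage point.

σ√T = 0.1615·√1.6201 = 0.205562
d₁ = (ln(S/K) + (r−q+σ²/2)T) / (σ√T) = (ln(30.03/34.13) + (0.0187−0.0392+0.1615²/2)·1.6201) / 0.205562 = (-0.127980 − 0.012084) / 0.205562 = -0.681370
d₂ = d₁ − σ√T = -0.681370 − 0.205562 = -0.886932
e^{−rT} = 0.970158
e^{−qT} = 0.938467
N(d₁) = 0.247819,  N(d₂) = 0.187558
Call price V = S·e^{−qT}·N(d₁) − K·e^{−rT}·N(d₂) = 6.984064 − 6.210316 = 0.773747
ρ = K·T·e^{−rT}·N(d₂) = 10.061333

price = 0.773747
ρ = 10.061333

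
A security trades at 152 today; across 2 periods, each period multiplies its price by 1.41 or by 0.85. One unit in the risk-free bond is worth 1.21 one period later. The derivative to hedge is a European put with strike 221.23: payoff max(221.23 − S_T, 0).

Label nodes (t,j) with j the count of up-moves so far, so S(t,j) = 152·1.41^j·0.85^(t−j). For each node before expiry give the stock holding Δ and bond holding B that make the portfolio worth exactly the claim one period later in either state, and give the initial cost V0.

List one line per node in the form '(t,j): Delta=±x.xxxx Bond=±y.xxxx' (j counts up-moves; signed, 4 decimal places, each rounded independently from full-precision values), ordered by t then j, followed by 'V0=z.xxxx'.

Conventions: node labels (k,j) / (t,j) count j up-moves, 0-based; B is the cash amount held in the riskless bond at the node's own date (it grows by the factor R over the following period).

(0,0): Delta=-0.4947 Bond=97.1456
(1,0): Delta=-1.0000 Bond=182.8347
(1,1): Delta=-0.3254 Bond=81.2748
V0=21.9556

Under the risk-neutral measure, an up-move has probability p* = (R−d)/(u−d) = 0.6429 and values discount at R = 1.21.
Terminal payoffs: V(2,0)=111.4100, V(2,1)=39.0580, V(2,2)=0.0000
  t=1,j=0: stock 129.2000 → up 182.1720 (V=39.0580), down 109.8200 (V=111.4100). Price 53.6347; hedge Δ=-1.0000, bond B=182.8347.
  t=1,j=1: stock 214.3200 → up 302.1912 (V=0.0000), down 182.1720 (V=39.0580). Price 11.5283; hedge Δ=-0.3254, bond B=81.2748.
  t=0,j=0: stock 152.0000 → up 214.3200 (V=11.5283), down 129.2000 (V=53.6347). Price 21.9556; hedge Δ=-0.4947, bond B=97.1456.
As a check, the time-0 holding Δ(0,0)·S0 + B(0,0) comes to 21.9556 — exactly V0.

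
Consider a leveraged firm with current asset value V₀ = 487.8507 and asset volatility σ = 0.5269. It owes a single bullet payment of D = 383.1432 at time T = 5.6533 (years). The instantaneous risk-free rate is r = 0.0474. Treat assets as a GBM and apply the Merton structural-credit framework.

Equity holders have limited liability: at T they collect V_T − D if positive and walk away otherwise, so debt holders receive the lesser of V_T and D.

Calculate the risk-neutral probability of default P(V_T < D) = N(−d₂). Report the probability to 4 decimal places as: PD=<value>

PD=0.5869

Apply the equity-as-call identities (strike 383.1432, horizon 5.6533 years):
d₁ = [ln(V₀/D) + (r + σ²/2)T] / (σ√T)
   = [ln(487.8507/383.1432) + (0.0474 + 0.5·0.5269²)·5.6533] / (0.5269·√5.6533)
   = [0.241601 + 1.052711] / 1.252793 = 1.033141
d₂ = d₁ − σ√T = 1.033141 − 1.252793 = -0.219651
risk-neutral PD = N(−d₂) = N(0.219651) = 0.586929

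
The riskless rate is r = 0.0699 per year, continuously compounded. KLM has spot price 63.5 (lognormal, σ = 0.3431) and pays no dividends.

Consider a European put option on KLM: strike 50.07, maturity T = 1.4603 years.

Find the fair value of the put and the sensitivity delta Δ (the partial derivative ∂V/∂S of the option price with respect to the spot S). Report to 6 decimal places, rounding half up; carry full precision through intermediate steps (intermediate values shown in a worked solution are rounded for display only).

price = 2.548054
Δ = -0.152302

σ√T = 0.3431·√1.4603 = 0.414612
d₁ = (ln(S/K) + (r+σ²/2)T) / (σ√T) = (ln(63.5/50.07) + (0.0699+0.3431²/2)·1.4603) / 0.414612 = (0.237618 + 0.188026) / 0.414612 = 1.026609
d₂ = d₁ − σ√T = 1.026609 − 0.414612 = 0.611997
e^{−rT} = 0.902962
N(−d₁) = 0.152302,  N(−d₂) = 0.270270
Put price V = K·e^{−rT}·N(−d₂) − S·N(−d₁) = 12.219249 − 9.671194 = 2.548054
Δ = −N(−d₁) = -0.152302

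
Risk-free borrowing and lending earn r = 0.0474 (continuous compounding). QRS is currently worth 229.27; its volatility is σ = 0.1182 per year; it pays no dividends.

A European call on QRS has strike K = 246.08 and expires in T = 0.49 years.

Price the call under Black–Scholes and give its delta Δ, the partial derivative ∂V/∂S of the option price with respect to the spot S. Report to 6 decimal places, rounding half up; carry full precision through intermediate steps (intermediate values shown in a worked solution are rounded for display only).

σ√T = 0.1182·√0.49 = 0.082740
d₁ = (ln(S/K) + (r+σ²/2)T) / (σ√T) = (ln(229.27/246.08) + (0.0474+0.1182²/2)·0.49) / 0.082740 = (-0.070756 + 0.026649) / 0.082740 = -0.533084
d₂ = d₁ − σ√T = -0.533084 − 0.082740 = -0.615824
e^{−rT} = 0.977042
N(d₁) = 0.296988,  N(d₂) = 0.269005
Call price V = S·N(d₁) − K·e^{−rT}·N(d₂) = 68.090360 − 64.677051 = 3.413309
Δ = N(d₁) = 0.296988

price = 3.413309
Δ = 0.296988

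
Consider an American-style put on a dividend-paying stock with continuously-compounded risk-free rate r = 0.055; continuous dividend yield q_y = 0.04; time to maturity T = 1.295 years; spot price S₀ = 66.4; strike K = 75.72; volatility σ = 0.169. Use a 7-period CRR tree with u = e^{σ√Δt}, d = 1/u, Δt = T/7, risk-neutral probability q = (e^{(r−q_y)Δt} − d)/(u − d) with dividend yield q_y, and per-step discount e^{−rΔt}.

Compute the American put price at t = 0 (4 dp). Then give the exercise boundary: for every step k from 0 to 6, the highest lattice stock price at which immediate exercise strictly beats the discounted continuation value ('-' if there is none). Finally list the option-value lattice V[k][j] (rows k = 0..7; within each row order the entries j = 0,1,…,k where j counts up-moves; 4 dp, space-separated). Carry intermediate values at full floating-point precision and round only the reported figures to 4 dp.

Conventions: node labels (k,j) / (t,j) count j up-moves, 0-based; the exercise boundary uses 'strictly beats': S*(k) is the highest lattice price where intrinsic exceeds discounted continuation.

price = 10.4288
boundary = - - 57.4157 61.7447 57.4157 61.7447 66.4000
tree:
10.4288
14.0502 7.0338
18.3043 10.0988 4.1237
22.3298 13.9753 6.4430 1.8973
26.0730 18.3043 9.7110 3.3186 0.5201
29.5538 22.3298 13.9753 5.6609 1.0527 0.0000
32.7905 26.0730 18.3043 9.3200 2.1310 0.0000 0.0000
35.8003 29.5538 22.3298 13.9753 4.3137 0.0000 0.0000 0.0000

params: Δt=0.18500 u=1.07540 d=0.92989 q=0.50093 e^(-rΔt)=0.98988
t_7 payoffs: 35.8003 29.5538 22.3298 13.9753 4.3137 0.0000 0.0000 0.0000
t_6: node(6,0) S=42.9295 payoff=32.7905 vs cont=32.3405 → 32.7905 [stop]  node(6,1) S=49.6470 payoff=26.0730 vs cont=25.6725 → 26.0730 [stop]  node(6,2) S=57.4157 payoff=18.3043 vs cont=17.9611 → 18.3043 [stop]  node(6,3) S=66.4000 payoff=9.3200 vs cont=9.0430 → 9.3200 [stop]  node(6,4) S=76.7901 payoff=0.0000 vs cont=2.1310 → 2.1310 [wait]  node(6,5) S=88.8061 payoff=0.0000 vs cont=0.0000 → 0.0000 [wait]  node(6,6) S=102.7023 payoff=0.0000 vs cont=0.0000 → 0.0000 [wait]  ⇒ S*(6)=66.4000
t_5: node(5,0) S=46.1662 payoff=29.5538 vs cont=29.1276 → 29.5538 [stop]  node(5,1) S=53.3902 payoff=22.3298 vs cont=21.9568 → 22.3298 [stop]  node(5,2) S=61.7447 payoff=13.9753 vs cont=13.6640 → 13.9753 [stop]  node(5,3) S=71.4063 payoff=4.3137 vs cont=5.6609 → 5.6609 [wait]  node(5,4) S=82.5799 payoff=0.0000 vs cont=1.0527 → 1.0527 [wait]  node(5,5) S=95.5018 payoff=0.0000 vs cont=0.0000 → 0.0000 [wait]  ⇒ S*(5)=61.7447
t_4: node(4,0) S=49.6470 payoff=26.0730 vs cont=25.6725 → 26.0730 [stop]  node(4,1) S=57.4157 payoff=18.3043 vs cont=17.9611 → 18.3043 [stop]  node(4,2) S=66.4000 payoff=9.3200 vs cont=9.7110 → 9.7110 [wait]  node(4,3) S=76.7901 payoff=0.0000 vs cont=3.3186 → 3.3186 [wait]  node(4,4) S=88.8061 payoff=0.0000 vs cont=0.5201 → 0.5201 [wait]  ⇒ S*(4)=57.4157
t_3: node(3,0) S=53.3902 payoff=22.3298 vs cont=21.9568 → 22.3298 [stop]  node(3,1) S=61.7447 payoff=13.9753 vs cont=13.8579 → 13.9753 [stop]  node(3,2) S=71.4063 payoff=4.3137 vs cont=6.4430 → 6.4430 [wait]  node(3,3) S=82.5799 payoff=0.0000 vs cont=1.8973 → 1.8973 [wait]  ⇒ S*(3)=61.7447
t_2: node(2,0) S=57.4157 payoff=18.3043 vs cont=17.9611 → 18.3043 [stop]  node(2,1) S=66.4000 payoff=9.3200 vs cont=10.0988 → 10.0988 [wait]  node(2,2) S=76.7901 payoff=0.0000 vs cont=4.1237 → 4.1237 [wait]  ⇒ S*(2)=57.4157
t_1: node(1,0) S=61.7447 payoff=13.9753 vs cont=14.0502 → 14.0502 [wait]  node(1,1) S=71.4063 payoff=4.3137 vs cont=7.0338 → 7.0338 [wait]  ⇒ S*(1)=-
t_0: node(0,0) S=66.4000 payoff=9.3200 vs cont=10.4288 → 10.4288 [wait]  ⇒ S*(0)=-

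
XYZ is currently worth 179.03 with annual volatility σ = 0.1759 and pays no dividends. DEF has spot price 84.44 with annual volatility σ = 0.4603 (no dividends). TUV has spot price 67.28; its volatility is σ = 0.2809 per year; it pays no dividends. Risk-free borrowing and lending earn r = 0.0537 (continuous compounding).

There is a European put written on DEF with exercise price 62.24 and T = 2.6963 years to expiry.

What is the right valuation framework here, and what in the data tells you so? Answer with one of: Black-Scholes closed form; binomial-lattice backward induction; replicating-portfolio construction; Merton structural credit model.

Key observation: a European claim on DEF (strike 62.24) — a lognormal (GBM) underlying with constant rate and volatility — has an exact closed-form value; no lattice or capital structure is involved.

framework: Black-Scholes closed form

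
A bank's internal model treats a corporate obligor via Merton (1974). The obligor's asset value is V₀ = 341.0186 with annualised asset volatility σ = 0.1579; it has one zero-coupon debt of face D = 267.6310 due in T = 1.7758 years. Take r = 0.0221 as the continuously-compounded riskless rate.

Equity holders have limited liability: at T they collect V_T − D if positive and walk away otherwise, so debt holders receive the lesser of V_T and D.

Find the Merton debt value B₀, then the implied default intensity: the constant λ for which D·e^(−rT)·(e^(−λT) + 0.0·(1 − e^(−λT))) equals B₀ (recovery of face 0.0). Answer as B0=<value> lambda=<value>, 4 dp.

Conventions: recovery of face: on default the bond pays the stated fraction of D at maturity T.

Equity is a call on the firm's assets struck at D = 267.6310:
d₁ = [ln(V₀/D) + (r + σ²/2)T] / (σ√T)
   = [ln(341.0186/267.6310) + (0.0221 + 0.5·0.1579²)·1.7758] / (0.1579·√1.7758)
   = [0.242328 + 0.061383] / 0.210416 = 1.443380
d₂ = d₁ − σ√T = 1.443380 − 0.210416 = 1.232964
N(d₁) = 0.925543,  N(d₂) = 0.891205,  e^(−rT) = 0.961515
E₀ = V₀·N(d₁) − D·e^(−rT)·N(d₂)
   = 341.0186·0.925543 − 267.6310·0.961515·0.891205 = 86.292521
B₀ = V₀ − E₀ = 341.0186 − 86.292521 = 254.726079
e^(−λT) = (B₀·e^(rT)/D − 0)/(1 − 0) = (254.7261·1.040025/267.6310 − 0)/1 = 0.98987646
λ = −ln(0.98987646)/1.7758 = 0.005730

B0=254.7261 lambda=0.0057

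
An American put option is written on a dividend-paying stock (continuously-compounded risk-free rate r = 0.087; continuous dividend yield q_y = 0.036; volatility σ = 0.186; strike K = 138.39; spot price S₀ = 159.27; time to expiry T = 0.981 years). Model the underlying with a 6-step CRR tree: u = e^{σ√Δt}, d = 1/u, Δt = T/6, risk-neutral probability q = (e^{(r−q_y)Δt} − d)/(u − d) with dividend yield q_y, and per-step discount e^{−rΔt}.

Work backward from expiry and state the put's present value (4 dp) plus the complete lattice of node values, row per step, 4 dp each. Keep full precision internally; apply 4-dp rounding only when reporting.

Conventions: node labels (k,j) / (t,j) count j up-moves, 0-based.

price = 2.0964
tree:
2.0964
3.8766 0.6163
7.0049 1.2810 0.0592
12.2632 2.6549 0.1297 0.0000
20.4986 5.4848 0.2841 0.0000 0.0000
29.0400 11.2902 0.6221 0.0000 0.0000 0.0000
36.9624 20.4986 1.3624 0.0000 0.0000 0.0000 0.0000

Δt=0.16350, u=1.07811, d=0.92755, q=0.53682, disc=e^(-rΔt)=0.98588
k=6 terminal: V=max(K-S,0) → 36.9624 20.4986 1.3624 0.0000 0.0000 0.0000 0.0000
k=5: j=0 S=109.3500 intr=29.0400 cont=27.7271 V=29.0400[EX]; j=1 S=127.0998 intr=11.2902 cont=10.0815 V=11.2902[EX]; j=2 S=147.7308 intr=0.0000 cont=0.6221 V=0.6221[hold]; j=3 S=171.7106 intr=0.0000 cont=0.0000 V=0.0000[hold]; j=4 S=199.5827 intr=0.0000 cont=0.0000 V=0.0000[hold]; j=5 S=231.9792 intr=0.0000 cont=0.0000 V=0.0000[hold]
k=4: j=0 S=117.8914 intr=20.4986 cont=19.2359 V=20.4986[EX]; j=1 S=137.0276 intr=1.3624 cont=5.4848 V=5.4848[hold]; j=2 S=159.2700 intr=0.0000 cont=0.2841 V=0.2841[hold]; j=3 S=185.1228 intr=0.0000 cont=0.0000 V=0.0000[hold]; j=4 S=215.1721 intr=0.0000 cont=0.0000 V=0.0000[hold]
k=3: j=0 S=127.0998 intr=11.2902 cont=12.2632 V=12.2632[hold]; j=1 S=147.7308 intr=0.0000 cont=2.6549 V=2.6549[hold]; j=2 S=171.7106 intr=0.0000 cont=0.1297 V=0.1297[hold]; j=3 S=199.5827 intr=0.0000 cont=0.0000 V=0.0000[hold]
k=2: j=0 S=137.0276 intr=1.3624 cont=7.0049 V=7.0049[hold]; j=1 S=159.2700 intr=0.0000 cont=1.2810 V=1.2810[hold]; j=2 S=185.1228 intr=0.0000 cont=0.0592 V=0.0592[hold]
k=1: j=0 S=147.7308 intr=0.0000 cont=3.8766 V=3.8766[hold]; j=1 S=171.7106 intr=0.0000 cont=0.6163 V=0.6163[hold]
k=0: j=0 S=159.2700 intr=0.0000 cont=2.0964 V=2.0964[hold]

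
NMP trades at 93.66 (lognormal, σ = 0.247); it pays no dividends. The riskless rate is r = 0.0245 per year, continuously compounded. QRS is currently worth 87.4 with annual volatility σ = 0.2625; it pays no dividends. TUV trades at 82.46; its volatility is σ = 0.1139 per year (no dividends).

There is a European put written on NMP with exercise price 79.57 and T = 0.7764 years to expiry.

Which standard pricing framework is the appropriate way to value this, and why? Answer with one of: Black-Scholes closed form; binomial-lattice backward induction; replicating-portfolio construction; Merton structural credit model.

framework: Black-Scholes closed form

Key observation: a European-exercise option on NMP struck at 79.57 — a GBM underlying with constant parameters — admits an analytic price: the data contain no early exercise, no discrete tree, no debt structure.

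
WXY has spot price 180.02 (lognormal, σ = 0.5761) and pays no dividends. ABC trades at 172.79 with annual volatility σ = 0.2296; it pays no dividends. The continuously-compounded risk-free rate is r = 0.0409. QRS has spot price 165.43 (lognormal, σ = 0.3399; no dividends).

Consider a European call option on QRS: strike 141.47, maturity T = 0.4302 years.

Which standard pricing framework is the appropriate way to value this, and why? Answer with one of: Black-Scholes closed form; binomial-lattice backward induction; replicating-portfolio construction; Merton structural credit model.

framework: Black-Scholes closed form

Key observation: everything needed for the exact continuous-time valuation of the European call on QRS (strike 141.47) is given, and no feature rules the closed form out.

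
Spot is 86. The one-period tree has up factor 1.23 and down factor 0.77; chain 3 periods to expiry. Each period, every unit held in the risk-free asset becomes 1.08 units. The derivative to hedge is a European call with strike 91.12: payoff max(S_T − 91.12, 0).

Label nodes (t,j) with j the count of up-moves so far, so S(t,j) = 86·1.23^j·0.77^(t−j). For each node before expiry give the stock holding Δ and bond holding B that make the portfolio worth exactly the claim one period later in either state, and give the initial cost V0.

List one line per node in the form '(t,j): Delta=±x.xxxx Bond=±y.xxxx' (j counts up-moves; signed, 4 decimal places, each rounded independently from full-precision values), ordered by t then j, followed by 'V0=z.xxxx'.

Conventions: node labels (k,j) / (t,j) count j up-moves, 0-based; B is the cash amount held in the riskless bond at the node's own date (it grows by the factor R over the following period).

(0,0): Delta=0.6754 Bond=-38.1448
(1,0): Delta=0.1857 Bond=-8.7664
(1,1): Delta=0.8238 Bond=-56.8884
(2,0): Delta=0.0000 Bond=0.0000
(2,1): Delta=0.2419 Bond=-14.0488
(2,2): Delta=1.0000 Bond=-84.3704
V0=19.9405

Under the risk-neutral measure, an up-move has probability p* = (R−d)/(u−d) = 0.6739 and values discount at R = 1.08.
Terminal payoffs: V(3,0)=0.0000, V(3,1)=0.0000, V(3,2)=9.0642, V(3,3)=68.9146
(2,0): S=50.9894. Δ = (V_up−V_dn)/(S_up−S_dn) = (0.0000−0.0000)/(62.7170−39.2618) = 0.0000. V = [p*·0.0000 + (1−p*)·0.0000]/1.08 = 0.0000. B = V − Δ·S = 0.0000.
(2,1): S=81.4506. Δ = (V_up−V_dn)/(S_up−S_dn) = (9.0642−0.0000)/(100.1842−62.7170) = 0.2419. V = [p*·9.0642 + (1−p*)·0.0000]/1.08 = 5.6560. B = V − Δ·S = -14.0488.
(2,2): S=130.1094. Δ = (V_up−V_dn)/(S_up−S_dn) = (68.9146−9.0642)/(160.0346−100.1842) = 1.0000. V = [p*·68.9146 + (1−p*)·9.0642]/1.08 = 45.7390. B = V − Δ·S = -84.3704.
(1,0): S=66.2200. Δ = (V_up−V_dn)/(S_up−S_dn) = (5.6560−0.0000)/(81.4506−50.9894) = 0.1857. V = [p*·5.6560 + (1−p*)·0.0000]/1.08 = 3.5293. B = V − Δ·S = -8.7664.
(1,1): S=105.7800. Δ = (V_up−V_dn)/(S_up−S_dn) = (45.7390−5.6560)/(130.1094−81.4506) = 0.8238. V = [p*·45.7390 + (1−p*)·5.6560]/1.08 = 30.2486. B = V − Δ·S = -56.8884.
(0,0): S=86.0000. Δ = (V_up−V_dn)/(S_up−S_dn) = (30.2486−3.5293)/(105.7800−66.2200) = 0.6754. V = [p*·30.2486 + (1−p*)·3.5293]/1.08 = 19.9405. B = V − Δ·S = -38.1448.
Check: Δ(0,0)·S0 + B(0,0) = 19.9405 = V0.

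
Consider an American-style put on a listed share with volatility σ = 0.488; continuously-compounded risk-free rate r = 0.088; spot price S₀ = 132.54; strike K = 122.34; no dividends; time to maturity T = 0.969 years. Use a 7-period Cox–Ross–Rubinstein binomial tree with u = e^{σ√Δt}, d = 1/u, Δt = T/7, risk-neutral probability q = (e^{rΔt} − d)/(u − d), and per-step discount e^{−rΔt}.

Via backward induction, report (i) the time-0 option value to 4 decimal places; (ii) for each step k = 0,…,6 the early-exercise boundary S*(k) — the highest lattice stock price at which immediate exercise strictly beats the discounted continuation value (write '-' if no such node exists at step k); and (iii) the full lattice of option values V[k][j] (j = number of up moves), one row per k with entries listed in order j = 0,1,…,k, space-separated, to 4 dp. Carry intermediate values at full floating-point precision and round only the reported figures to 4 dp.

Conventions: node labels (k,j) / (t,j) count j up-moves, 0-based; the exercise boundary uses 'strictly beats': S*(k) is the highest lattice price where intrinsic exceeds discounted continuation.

Δt=0.13843, u=1.19909, d=0.83396, q=0.48830, disc=e^(-rΔt)=0.98789
k=7 terminal: V=max(K-S,0) → 85.1542 68.8733 45.4644 11.8064 0.0000 0.0000 0.0000 0.0000
k=6: j=0 S=44.5893 intr=77.7507 cont=76.2695 V=77.7507[EX]; j=1 S=64.1115 intr=58.2285 cont=56.7472 V=58.2285[EX]; j=2 S=92.1810 intr=30.1590 cont=28.6777 V=30.1590[EX]; j=3 S=132.5400 intr=0.0000 cont=5.9682 V=5.9682[hold]; j=4 S=190.5691 intr=0.0000 cont=0.0000 V=0.0000[hold]; j=5 S=274.0047 intr=0.0000 cont=0.0000 V=0.0000[hold]; j=6 S=393.9704 intr=0.0000 cont=0.0000 V=0.0000[hold]  S*(6)=92.1810
k=5: j=0 S=53.4667 intr=68.8733 cont=67.3921 V=68.8733[EX]; j=1 S=76.8756 intr=45.4644 cont=43.9831 V=45.4644[EX]; j=2 S=110.5336 intr=11.8064 cont=18.1245 V=18.1245[hold]; j=3 S=158.9278 intr=0.0000 cont=3.0170 V=3.0170[hold]; j=4 S=228.5100 intr=0.0000 cont=0.0000 V=0.0000[hold]; j=5 S=328.5571 intr=0.0000 cont=0.0000 V=0.0000[hold]  S*(5)=76.8756
k=4: j=0 S=64.1115 intr=58.2285 cont=56.7472 V=58.2285[EX]; j=1 S=92.1810 intr=30.1590 cont=31.7255 V=31.7255[hold]; j=2 S=132.5400 intr=0.0000 cont=10.6174 V=10.6174[hold]; j=3 S=190.5691 intr=0.0000 cont=1.5251 V=1.5251[hold]; j=4 S=274.0047 intr=0.0000 cont=0.0000 V=0.0000[hold]  S*(4)=64.1115
k=3: j=0 S=76.8756 intr=45.4644 cont=44.7388 V=45.4644[EX]; j=1 S=110.5336 intr=11.8064 cont=21.1591 V=21.1591[hold]; j=2 S=158.9278 intr=0.0000 cont=6.1028 V=6.1028[hold]; j=3 S=228.5100 intr=0.0000 cont=0.7709 V=0.7709[hold]  S*(3)=76.8756
k=2: j=0 S=92.1810 intr=30.1590 cont=33.1893 V=33.1893[hold]; j=1 S=132.5400 intr=0.0000 cont=13.6399 V=13.6399[hold]; j=2 S=190.5691 intr=0.0000 cont=3.4569 V=3.4569[hold]  S*(2)=-
k=1: j=0 S=110.5336 intr=11.8064 cont=23.3571 V=23.3571[hold]; j=1 S=158.9278 intr=0.0000 cont=8.5626 V=8.5626[hold]  S*(1)=-
k=0: j=0 S=132.5400 intr=0.0000 cont=15.9376 V=15.9376[hold]  S*(0)=-

price = 15.9376
boundary = - - - 76.8756 64.1115 76.8756 92.1810
tree:
15.9376
23.3571 8.5626
33.1893 13.6399 3.4569
45.4644 21.1591 6.1028 0.7709
58.2285 31.7255 10.6174 1.5251 0.0000
68.8733 45.4644 18.1245 3.0170 0.0000 0.0000
77.7507 58.2285 30.1590 5.9682 0.0000 0.0000 0.0000
85.1542 68.8733 45.4644 11.8064 0.0000 0.0000 0.0000 0.0000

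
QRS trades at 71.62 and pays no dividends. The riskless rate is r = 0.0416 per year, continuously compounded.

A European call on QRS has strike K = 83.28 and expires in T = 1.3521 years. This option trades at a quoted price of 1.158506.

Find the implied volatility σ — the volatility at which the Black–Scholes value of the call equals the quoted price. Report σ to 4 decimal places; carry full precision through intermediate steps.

At σ = 0.1053 the Black–Scholes value reproduces the quote:
σ√T = 0.1053·√1.3521 = 0.122443
d₁ = (ln(S/K) + (r+σ²/2)T) / (σ√T) = (ln(71.62/83.28) + (0.0416+0.1053²/2)·1.3521) / 0.122443 = (-0.150834 + 0.063743) / 0.122443 = -0.711277
d₂ = d₁ − σ√T = -0.711277 − 0.122443 = -0.833719
e^{−rT} = 0.945305
N(d₁) = 0.238456,  N(d₂) = 0.202220
V = S·N(d₁) − K·e^{−rT}·N(d₂) = 17.078250 − 15.919744 = 1.158506 (equal to the quote); since ∂V/∂σ > 0 for all σ, the implied volatility is unique

sigma = 0.1053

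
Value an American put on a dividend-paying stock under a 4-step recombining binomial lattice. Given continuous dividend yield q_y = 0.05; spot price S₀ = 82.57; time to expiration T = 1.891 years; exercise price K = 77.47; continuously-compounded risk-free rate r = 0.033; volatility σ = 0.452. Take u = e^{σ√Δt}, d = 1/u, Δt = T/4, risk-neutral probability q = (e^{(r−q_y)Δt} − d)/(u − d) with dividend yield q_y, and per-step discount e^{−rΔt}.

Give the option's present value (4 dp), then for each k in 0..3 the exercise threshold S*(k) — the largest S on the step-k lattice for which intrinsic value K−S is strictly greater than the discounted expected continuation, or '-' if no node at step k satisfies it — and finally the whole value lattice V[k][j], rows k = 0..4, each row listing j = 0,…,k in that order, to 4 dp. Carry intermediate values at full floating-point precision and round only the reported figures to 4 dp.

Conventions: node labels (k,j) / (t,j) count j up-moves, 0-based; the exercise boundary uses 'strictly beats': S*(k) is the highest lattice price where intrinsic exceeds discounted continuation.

price = 16.6575
boundary = - - - 32.5021
tree:
16.6575
24.1793 6.4831
33.8766 11.1658 0.0000
44.9679 19.2308 0.0000 0.0000
53.6501 33.1212 0.0000 0.0000 0.0000

Δt=0.47275, u=1.36449, d=0.73287, q=0.41025, disc=e^(-rΔt)=0.98452
k=4 terminal: V=max(K-S,0) → 53.6501 33.1212 0.0000 0.0000 0.0000
k=3: j=0 S=32.5021 intr=44.9679 cont=44.5280 V=44.9679[EX]; j=1 S=60.5134 intr=16.9566 cont=19.2308 V=19.2308[hold]; j=2 S=112.6659 intr=0.0000 cont=0.0000 V=0.0000[hold]; j=3 S=209.7652 intr=0.0000 cont=0.0000 V=0.0000[hold]  S*(3)=32.5021
k=2: j=0 S=44.3488 intr=33.1212 cont=33.8766 V=33.8766[hold]; j=1 S=82.5700 intr=0.0000 cont=11.1658 V=11.1658[hold]; j=2 S=153.7316 intr=0.0000 cont=0.0000 V=0.0000[hold]  S*(2)=-
k=1: j=0 S=60.5134 intr=16.9566 cont=24.1793 V=24.1793[hold]; j=1 S=112.6659 intr=0.0000 cont=6.4831 V=6.4831[hold]  S*(1)=-
k=0: j=0 S=82.5700 intr=0.0000 cont=16.6575 V=16.6575[hold]  S*(0)=-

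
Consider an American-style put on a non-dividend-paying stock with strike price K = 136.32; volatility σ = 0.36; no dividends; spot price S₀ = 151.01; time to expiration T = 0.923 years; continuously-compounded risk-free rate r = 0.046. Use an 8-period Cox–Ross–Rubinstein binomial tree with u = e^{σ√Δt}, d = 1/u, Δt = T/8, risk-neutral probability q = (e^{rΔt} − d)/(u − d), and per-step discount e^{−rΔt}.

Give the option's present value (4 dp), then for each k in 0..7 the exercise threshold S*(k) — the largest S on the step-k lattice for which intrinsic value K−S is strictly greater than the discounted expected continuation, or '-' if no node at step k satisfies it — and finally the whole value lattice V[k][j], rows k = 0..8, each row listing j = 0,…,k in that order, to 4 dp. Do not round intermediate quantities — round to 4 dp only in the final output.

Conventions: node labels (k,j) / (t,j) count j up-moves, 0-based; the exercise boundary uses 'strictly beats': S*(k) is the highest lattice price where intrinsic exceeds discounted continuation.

price = 11.6046
boundary = - - - - 92.5939 81.9363 92.5939 104.6377
tree:
11.6046
16.9698 6.1722
24.1034 9.7636 2.5186
33.0984 15.0463 4.3968 0.6003
43.7261 22.4473 7.5423 1.1860 0.0000
54.3837 32.1492 12.6398 2.3432 0.0000 0.0000
63.8146 43.7261 20.5044 4.6295 0.0000 0.0000 0.0000
72.1600 54.3837 31.6823 9.1468 0.0000 0.0000 0.0000 0.0000
79.5448 63.8146 43.7261 18.0720 0.0000 0.0000 0.0000 0.0000 0.0000

Δt=0.11538, u=1.13007, d=0.88490, q=0.49117, disc=e^(-rΔt)=0.99471
k=8 terminal: V=max(K-S,0) → 79.5448 63.8146 43.7261 18.0720 0.0000 0.0000 0.0000 0.0000 0.0000
k=7: j=0 S=64.1600 intr=72.1600 cont=71.4384 V=72.1600[EX]; j=1 S=81.9363 intr=54.3837 cont=53.6621 V=54.3837[EX]; j=2 S=104.6377 intr=31.6823 cont=30.9608 V=31.6823[EX]; j=3 S=133.6287 intr=2.6913 cont=9.1468 V=9.1468[hold]; j=4 S=170.6521 intr=0.0000 cont=0.0000 V=0.0000[hold]; j=5 S=217.9332 intr=0.0000 cont=0.0000 V=0.0000[hold]; j=6 S=278.3141 intr=0.0000 cont=0.0000 V=0.0000[hold]; j=7 S=355.4241 intr=0.0000 cont=0.0000 V=0.0000[hold]  S*(7)=104.6377
k=6: j=0 S=72.5054 intr=63.8146 cont=63.0930 V=63.8146[EX]; j=1 S=92.5939 intr=43.7261 cont=43.0046 V=43.7261[EX]; j=2 S=118.2480 intr=18.0720 cont=20.5044 V=20.5044[hold]; j=3 S=151.0100 intr=0.0000 cont=4.6295 V=4.6295[hold]; j=4 S=192.8490 intr=0.0000 cont=0.0000 V=0.0000[hold]; j=5 S=246.2801 intr=0.0000 cont=0.0000 V=0.0000[hold]; j=6 S=314.5148 intr=0.0000 cont=0.0000 V=0.0000[hold]  S*(6)=92.5939
k=5: j=0 S=81.9363 intr=54.3837 cont=53.6621 V=54.3837[EX]; j=1 S=104.6377 intr=31.6823 cont=32.1492 V=32.1492[hold]; j=2 S=133.6287 intr=2.6913 cont=12.6398 V=12.6398[hold]; j=3 S=170.6521 intr=0.0000 cont=2.3432 V=2.3432[hold]; j=4 S=217.9332 intr=0.0000 cont=0.0000 V=0.0000[hold]; j=5 S=278.3141 intr=0.0000 cont=0.0000 V=0.0000[hold]  S*(5)=81.9363
k=4: j=0 S=92.5939 intr=43.7261 cont=43.2327 V=43.7261[EX]; j=1 S=118.2480 intr=18.0720 cont=22.4473 V=22.4473[hold]; j=2 S=151.0100 intr=0.0000 cont=7.5423 V=7.5423[hold]; j=3 S=192.8490 intr=0.0000 cont=1.1860 V=1.1860[hold]; j=4 S=246.2801 intr=0.0000 cont=0.0000 V=0.0000[hold]  S*(4)=92.5939
k=3: j=0 S=104.6377 intr=31.6823 cont=33.0984 V=33.0984[hold]; j=1 S=133.6287 intr=2.6913 cont=15.0463 V=15.0463[hold]; j=2 S=170.6521 intr=0.0000 cont=4.3968 V=4.3968[hold]; j=3 S=217.9332 intr=0.0000 cont=0.6003 V=0.6003[hold]  S*(3)=-
k=2: j=0 S=118.2480 intr=18.0720 cont=24.1034 V=24.1034[hold]; j=1 S=151.0100 intr=0.0000 cont=9.7636 V=9.7636[hold]; j=2 S=192.8490 intr=0.0000 cont=2.5186 V=2.5186[hold]  S*(2)=-
k=1: j=0 S=133.6287 intr=2.6913 cont=16.9698 V=16.9698[hold]; j=1 S=170.6521 intr=0.0000 cont=6.1722 V=6.1722[hold]  S*(1)=-
k=0: j=0 S=151.0100 intr=0.0000 cont=11.6046 V=11.6046[hold]  S*(0)=-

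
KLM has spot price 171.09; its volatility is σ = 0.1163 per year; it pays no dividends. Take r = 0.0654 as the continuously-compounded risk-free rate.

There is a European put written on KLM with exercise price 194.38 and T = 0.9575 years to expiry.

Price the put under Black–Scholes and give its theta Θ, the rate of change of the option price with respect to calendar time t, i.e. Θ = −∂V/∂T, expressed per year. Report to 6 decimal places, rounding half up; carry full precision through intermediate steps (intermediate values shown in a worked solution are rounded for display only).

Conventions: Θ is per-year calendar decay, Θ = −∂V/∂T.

σ√T = 0.1163·√0.9575 = 0.113802
d₁ = (ln(S/K) + (r+σ²/2)T) / (σ√T) = (ln(171.09/194.38) + (0.0654+0.1163²/2)·0.9575) / 0.113802 = (-0.127625 + 0.069096) / 0.113802 = -0.514310
d₂ = d₁ − σ√T = -0.514310 − 0.113802 = -0.628111
e^{−rT} = 0.939300
N(−d₁) = 0.696482,  N(−d₂) = 0.735034
Put price V = K·e^{−rT}·N(−d₂) − S·N(−d₁) = 134.203413 − 119.161140 = 15.042273
φ(d₁) = (1/√(2π))·e^{−d₁²/2} = 0.349520
Θ = −S·φ(d₁)·σ/(2√T) + r·K·e^{−rT}·N(−d₂) = −3.553665 + 8.776903 = 5.223238

price = 15.042273
Θ = 5.223238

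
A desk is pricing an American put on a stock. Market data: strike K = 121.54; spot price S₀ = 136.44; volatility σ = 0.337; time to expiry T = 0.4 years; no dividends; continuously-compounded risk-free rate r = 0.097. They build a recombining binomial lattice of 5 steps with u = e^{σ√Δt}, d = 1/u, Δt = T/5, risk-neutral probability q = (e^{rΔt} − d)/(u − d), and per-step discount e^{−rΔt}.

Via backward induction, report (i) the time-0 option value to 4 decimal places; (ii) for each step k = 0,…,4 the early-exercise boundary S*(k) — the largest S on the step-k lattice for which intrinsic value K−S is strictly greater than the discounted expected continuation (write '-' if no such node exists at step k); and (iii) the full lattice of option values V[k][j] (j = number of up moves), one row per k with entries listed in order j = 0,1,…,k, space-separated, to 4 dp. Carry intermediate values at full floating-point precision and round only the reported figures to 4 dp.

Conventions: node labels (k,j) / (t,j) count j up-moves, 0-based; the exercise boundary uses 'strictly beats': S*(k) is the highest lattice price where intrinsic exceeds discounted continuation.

price = 3.6409
boundary = - - - 102.5070 93.1874
tree:
3.6409
6.5218 1.0043
11.3649 2.0954 0.0000
19.0330 4.3720 0.0000 0.0000
28.3526 9.1221 0.0000 0.0000 0.0000
36.8248 19.0330 0.0000 0.0000 0.0000 0.0000

params: Δt=0.08000 u=1.10001 d=0.90908 q=0.51699 e^(-rΔt)=0.99227
t_5 payoffs: 36.8248 19.0330 0.0000 0.0000 0.0000 0.0000
t_4: node(4,0) S=93.1874 payoff=28.3526 vs cont=27.4131 → 28.3526 [stop]  node(4,1) S=112.7586 payoff=8.7814 vs cont=9.1221 → 9.1221 [wait]  node(4,2) S=136.4400 payoff=0.0000 vs cont=0.0000 → 0.0000 [wait]  node(4,3) S=165.0950 payoff=0.0000 vs cont=0.0000 → 0.0000 [wait]  node(4,4) S=199.7680 payoff=0.0000 vs cont=0.0000 → 0.0000 [wait]  ⇒ S*(4)=93.1874
t_3: node(3,0) S=102.5070 payoff=19.0330 vs cont=18.2682 → 19.0330 [stop]  node(3,1) S=124.0354 payoff=0.0000 vs cont=4.3720 → 4.3720 [wait]  node(3,2) S=150.0852 payoff=0.0000 vs cont=0.0000 → 0.0000 [wait]  node(3,3) S=181.6059 payoff=0.0000 vs cont=0.0000 → 0.0000 [wait]  ⇒ S*(3)=102.5070
t_2: node(2,0) S=112.7586 payoff=8.7814 vs cont=11.3649 → 11.3649 [wait]  node(2,1) S=136.4400 payoff=0.0000 vs cont=2.0954 → 2.0954 [wait]  node(2,2) S=165.0950 payoff=0.0000 vs cont=0.0000 → 0.0000 [wait]  ⇒ S*(2)=-
t_1: node(1,0) S=124.0354 payoff=0.0000 vs cont=6.5218 → 6.5218 [wait]  node(1,1) S=150.0852 payoff=0.0000 vs cont=1.0043 → 1.0043 [wait]  ⇒ S*(1)=-
t_0: node(0,0) S=136.4400 payoff=0.0000 vs cont=3.6409 → 3.6409 [wait]  ⇒ S*(0)=-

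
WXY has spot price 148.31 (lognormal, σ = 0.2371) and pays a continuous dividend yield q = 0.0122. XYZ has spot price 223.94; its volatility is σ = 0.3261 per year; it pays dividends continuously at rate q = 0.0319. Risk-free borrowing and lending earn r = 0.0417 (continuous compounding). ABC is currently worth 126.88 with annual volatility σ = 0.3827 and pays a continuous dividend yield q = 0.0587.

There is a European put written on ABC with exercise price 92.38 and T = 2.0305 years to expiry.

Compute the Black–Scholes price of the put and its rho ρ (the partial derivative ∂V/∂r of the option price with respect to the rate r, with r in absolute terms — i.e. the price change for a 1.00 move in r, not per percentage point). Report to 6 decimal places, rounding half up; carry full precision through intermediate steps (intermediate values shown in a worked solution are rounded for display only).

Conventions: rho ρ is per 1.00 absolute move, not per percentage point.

price = 10.049414
ρ = -69.433051

σ√T = 0.3827·√2.0305 = 0.545331
d₁ = (ln(S/K) + (r−q+σ²/2)T) / (σ√T) = (ln(126.88/92.38) + (0.0417−0.0587+0.3827²/2)·2.0305) / 0.545331 = (0.317331 + 0.114174) / 0.545331 = 0.791273
d₂ = d₁ − σ√T = 0.791273 − 0.545331 = 0.245942
e^{−rT} = 0.918814
e^{−qT} = 0.887639
N(−d₁) = 0.214392,  N(−d₂) = 0.402863
Put price V = K·e^{−rT}·N(−d₂) − S·e^{−qT}·N(−d₁) = 34.195051 − 24.145637 = 10.049414
ρ = −K·T·e^{−rT}·N(−d₂) = -69.433051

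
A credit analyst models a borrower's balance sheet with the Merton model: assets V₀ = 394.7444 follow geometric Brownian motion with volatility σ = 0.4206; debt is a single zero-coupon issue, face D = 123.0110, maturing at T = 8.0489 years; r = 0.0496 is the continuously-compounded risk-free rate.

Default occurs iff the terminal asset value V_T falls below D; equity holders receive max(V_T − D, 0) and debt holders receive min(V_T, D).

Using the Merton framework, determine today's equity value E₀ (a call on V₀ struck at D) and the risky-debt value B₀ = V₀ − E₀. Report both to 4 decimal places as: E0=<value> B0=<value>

E0=320.6830 B0=74.0614

Equity is a call on the firm's assets struck at D = 123.0110:
d₁ = [ln(V₀/D) + (r + σ²/2)T] / (σ√T)
   = [ln(394.7444/123.0110) + (0.0496 + 0.5·0.4206²)·8.0489] / (0.4206·√8.0489)
   = [1.165965 + 1.111168] / 1.193267 = 1.908318
d₂ = d₁ − σ√T = 1.908318 − 1.193267 = 0.715052
N(d₁) = 0.971825,  N(d₂) = 0.762711,  e^(−rT) = 0.670839
E₀ = V₀·N(d₁) − D·e^(−rT)·N(d₂)
   = 394.7444·0.971825 − 123.0110·0.670839·0.762711 = 320.683032
B₀ = V₀ − E₀ = 394.7444 − 320.683032 = 74.061368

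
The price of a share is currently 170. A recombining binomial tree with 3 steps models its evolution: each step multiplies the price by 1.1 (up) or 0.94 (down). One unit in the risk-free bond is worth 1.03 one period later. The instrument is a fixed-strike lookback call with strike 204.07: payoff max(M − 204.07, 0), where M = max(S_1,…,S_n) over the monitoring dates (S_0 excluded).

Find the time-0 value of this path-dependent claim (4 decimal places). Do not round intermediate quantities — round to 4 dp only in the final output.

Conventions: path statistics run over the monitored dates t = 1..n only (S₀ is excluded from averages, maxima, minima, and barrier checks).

price = 3.8223

With p* = (R−d)/(u−d) = 0.5625, sum probability × payoff across the paths and divide by R^3.
Enumerate all 2^3 = 8 price paths (U = up ×1.1, D = down ×0.94); each path with k up-moves has probability p*^k·(1−p*)^(3−k).
DDD: M=159.8000, payoff=0.0000, prob=0.083740
UDD: M=187.0000, payoff=0.0000, prob=0.107666
DUD: M=175.7800, payoff=0.0000, prob=0.107666
UUD: M=205.7000, payoff=1.6300, prob=0.138428
DDU: M=165.2332, payoff=0.0000, prob=0.107666
UDU: M=193.3580, payoff=0.0000, prob=0.138428
DUU: M=193.3580, payoff=0.0000, prob=0.138428
UUU: M=226.2700, payoff=22.2000, prob=0.177979
Price = Σ prob·payoff / R^3 = 4.176760 / 1.092727 = 3.8223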